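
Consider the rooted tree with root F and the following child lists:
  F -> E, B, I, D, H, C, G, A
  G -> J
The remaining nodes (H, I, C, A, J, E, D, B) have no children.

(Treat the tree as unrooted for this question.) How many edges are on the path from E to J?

3

Walking from E: E–F–G–J. Length 3.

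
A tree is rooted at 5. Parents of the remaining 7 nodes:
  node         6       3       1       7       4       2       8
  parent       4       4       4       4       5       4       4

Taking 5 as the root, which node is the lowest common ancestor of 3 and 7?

4

Ancestors of 3 (toward the root): 3, 4, 5.
Ancestors of 7: 7, 4, 5.
The deepest node appearing in both lists is 4.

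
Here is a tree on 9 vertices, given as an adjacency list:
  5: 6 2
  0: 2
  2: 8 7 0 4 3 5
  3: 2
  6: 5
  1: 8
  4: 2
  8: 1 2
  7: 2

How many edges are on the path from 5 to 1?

Walking from 5: 5–2–8–1. Length 3.

3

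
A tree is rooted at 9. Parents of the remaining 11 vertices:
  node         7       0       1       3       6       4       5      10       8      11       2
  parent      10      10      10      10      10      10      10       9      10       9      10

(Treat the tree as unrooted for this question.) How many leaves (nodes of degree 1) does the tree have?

Degree-1 nodes: 0, 1, 2, 3, 4, 5, 6, 7, 8, 11 — 10 of them.

10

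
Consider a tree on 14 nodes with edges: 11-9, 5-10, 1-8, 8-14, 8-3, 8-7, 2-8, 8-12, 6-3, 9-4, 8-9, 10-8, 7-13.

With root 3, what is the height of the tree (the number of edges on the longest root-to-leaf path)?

11 sits deepest: 3–8–9–11 — 3 edges from the root.

3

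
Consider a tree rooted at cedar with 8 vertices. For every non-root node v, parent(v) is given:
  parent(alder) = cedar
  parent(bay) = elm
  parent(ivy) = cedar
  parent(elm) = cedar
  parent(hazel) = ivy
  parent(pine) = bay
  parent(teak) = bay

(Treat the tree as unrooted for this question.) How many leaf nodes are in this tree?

4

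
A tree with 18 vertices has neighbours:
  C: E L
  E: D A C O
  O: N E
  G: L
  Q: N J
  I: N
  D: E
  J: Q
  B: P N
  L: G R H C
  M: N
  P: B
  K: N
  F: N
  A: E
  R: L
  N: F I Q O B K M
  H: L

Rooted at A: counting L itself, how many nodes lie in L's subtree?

L's subtree: {L, H, R, G}, size 4.

4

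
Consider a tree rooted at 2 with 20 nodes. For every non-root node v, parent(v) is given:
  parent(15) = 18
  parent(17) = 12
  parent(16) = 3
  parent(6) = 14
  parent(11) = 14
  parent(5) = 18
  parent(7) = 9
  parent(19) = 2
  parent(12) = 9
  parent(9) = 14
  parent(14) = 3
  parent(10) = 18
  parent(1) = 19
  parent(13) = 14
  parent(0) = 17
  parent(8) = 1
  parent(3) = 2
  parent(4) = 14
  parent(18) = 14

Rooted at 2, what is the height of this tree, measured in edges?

6

A deepest node is 0, reached by 2–3–14–9–12–17–0.
That path has 6 edges, so the height is 6.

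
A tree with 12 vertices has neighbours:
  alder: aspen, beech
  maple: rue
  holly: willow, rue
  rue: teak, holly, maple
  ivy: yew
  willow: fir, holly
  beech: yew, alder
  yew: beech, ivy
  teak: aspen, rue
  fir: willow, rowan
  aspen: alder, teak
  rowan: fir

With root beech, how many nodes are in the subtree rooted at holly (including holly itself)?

4

holly's subtree: {holly, willow, fir, rowan}, size 4.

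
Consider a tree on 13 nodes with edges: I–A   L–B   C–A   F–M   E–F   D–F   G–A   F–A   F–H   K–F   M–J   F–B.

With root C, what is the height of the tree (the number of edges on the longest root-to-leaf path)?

A deepest node is J, reached by C – A – F – M – J.
That path has 4 edges, so the height is 4.

4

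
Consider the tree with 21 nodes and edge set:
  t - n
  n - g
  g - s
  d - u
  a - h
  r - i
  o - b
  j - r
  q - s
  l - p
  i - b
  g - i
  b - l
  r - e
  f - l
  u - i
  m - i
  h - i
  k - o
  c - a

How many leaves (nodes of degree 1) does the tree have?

10

Exactly 10 nodes have a single neighbour: c, d, e, f, j, k, m, p, q, t.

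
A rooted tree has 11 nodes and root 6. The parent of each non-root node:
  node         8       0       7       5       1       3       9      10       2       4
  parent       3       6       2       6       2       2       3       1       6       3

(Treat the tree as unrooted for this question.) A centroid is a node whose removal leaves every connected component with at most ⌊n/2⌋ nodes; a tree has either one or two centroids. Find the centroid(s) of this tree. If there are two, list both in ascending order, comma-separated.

Delete 2: the remaining components have sizes 4, 3, 2, 1. Max 4 ≤ 5, so 2 is a centroid.
No neighbour of 2 does as well, so 2 is the unique centroid.

2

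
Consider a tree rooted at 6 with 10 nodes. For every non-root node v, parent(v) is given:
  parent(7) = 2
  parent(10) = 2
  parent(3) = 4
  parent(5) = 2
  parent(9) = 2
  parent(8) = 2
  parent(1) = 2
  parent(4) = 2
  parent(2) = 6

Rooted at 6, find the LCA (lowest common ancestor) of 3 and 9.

Ancestors of 3 (toward the root): 3, 4, 2, 6.
Ancestors of 9: 9, 2, 6.
The deepest node appearing in both lists is 2.

2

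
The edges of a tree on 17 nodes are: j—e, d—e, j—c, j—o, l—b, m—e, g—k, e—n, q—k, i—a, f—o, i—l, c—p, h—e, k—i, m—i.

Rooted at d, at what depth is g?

Climbing from g to the root: g → k → i → m → e → d. That's 5 steps.

5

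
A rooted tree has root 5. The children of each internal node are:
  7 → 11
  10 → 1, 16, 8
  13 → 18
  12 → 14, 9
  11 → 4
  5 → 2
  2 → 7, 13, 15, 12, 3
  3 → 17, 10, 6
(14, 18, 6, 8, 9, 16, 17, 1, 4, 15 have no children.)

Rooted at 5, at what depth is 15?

Path from 5 to 15: 5 → 2 → 15, which has 2 edges.

2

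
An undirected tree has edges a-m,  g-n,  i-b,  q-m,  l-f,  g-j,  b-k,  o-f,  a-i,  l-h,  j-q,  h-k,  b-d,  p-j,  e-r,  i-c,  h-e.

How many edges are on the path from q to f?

8

The path is q - m - a - i - b - k - h - l - f, which has 8 edges.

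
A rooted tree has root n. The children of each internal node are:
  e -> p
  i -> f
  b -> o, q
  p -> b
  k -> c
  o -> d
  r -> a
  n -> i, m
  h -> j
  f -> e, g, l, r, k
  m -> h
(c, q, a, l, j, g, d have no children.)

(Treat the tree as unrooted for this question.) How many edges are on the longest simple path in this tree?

A longest path is d-o-b-p-e-f-i-n-m-h-j, with 10 edges.

10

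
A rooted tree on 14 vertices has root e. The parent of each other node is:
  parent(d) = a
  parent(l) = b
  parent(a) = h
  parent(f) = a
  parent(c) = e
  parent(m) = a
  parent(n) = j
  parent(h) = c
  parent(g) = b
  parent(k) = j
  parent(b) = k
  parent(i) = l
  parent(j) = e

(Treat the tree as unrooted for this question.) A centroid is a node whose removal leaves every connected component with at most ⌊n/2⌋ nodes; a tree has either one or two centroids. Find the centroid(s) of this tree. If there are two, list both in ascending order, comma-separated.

Removing e splits the tree into components of sizes 7, 6; the largest is 7 ≤ ⌊14/2⌋ = 7.
Its neighbour j also leaves a largest component of size 7, so both are centroids.

e, j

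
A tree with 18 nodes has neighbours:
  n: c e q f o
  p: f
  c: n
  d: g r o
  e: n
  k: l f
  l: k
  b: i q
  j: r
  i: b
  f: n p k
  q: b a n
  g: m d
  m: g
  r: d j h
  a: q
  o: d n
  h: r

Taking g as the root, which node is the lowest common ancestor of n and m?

Ancestors of n (toward the root): n, o, d, g.
Ancestors of m: m, g.
The deepest node appearing in both lists is g.

g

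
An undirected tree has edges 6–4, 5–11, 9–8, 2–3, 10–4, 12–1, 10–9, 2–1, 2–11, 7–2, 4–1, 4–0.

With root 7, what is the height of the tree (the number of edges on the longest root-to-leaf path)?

A deepest node is 8, reached by 7-2-1-4-10-9-8.
That path has 6 edges, so the height is 6.

6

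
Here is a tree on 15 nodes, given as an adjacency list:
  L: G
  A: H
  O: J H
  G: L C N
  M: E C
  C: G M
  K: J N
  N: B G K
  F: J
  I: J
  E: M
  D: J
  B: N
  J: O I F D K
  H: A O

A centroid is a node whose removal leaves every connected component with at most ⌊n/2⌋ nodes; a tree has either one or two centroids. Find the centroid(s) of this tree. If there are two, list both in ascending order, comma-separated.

K

Removing K splits the tree into components of sizes 7, 7; the largest is 7 ≤ ⌊15/2⌋ = 7.
Every other node leaves some component of size > 7, so the centroid is unique.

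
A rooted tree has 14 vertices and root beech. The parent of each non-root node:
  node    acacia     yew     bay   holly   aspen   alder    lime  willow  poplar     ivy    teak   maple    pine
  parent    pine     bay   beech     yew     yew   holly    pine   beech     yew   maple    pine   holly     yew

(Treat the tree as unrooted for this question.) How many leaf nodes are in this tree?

8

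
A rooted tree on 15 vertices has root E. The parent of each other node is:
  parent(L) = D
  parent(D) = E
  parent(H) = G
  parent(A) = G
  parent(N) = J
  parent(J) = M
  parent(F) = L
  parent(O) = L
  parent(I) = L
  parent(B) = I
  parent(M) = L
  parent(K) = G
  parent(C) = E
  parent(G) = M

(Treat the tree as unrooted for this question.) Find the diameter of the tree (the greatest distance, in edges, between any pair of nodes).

6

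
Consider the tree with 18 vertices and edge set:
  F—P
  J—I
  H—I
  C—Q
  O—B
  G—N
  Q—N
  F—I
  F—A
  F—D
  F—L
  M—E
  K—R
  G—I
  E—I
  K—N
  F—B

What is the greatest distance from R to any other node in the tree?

A farthest node from R is O.
The path R – K – N – G – I – F – B – O has 7 edges.

7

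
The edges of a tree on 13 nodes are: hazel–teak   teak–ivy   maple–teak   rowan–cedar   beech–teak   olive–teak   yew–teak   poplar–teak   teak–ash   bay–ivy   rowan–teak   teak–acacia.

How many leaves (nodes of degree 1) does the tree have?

10

The leaves are acacia, ash, bay, beech, cedar, hazel, maple, olive, poplar, yew.
That is 10 leaves.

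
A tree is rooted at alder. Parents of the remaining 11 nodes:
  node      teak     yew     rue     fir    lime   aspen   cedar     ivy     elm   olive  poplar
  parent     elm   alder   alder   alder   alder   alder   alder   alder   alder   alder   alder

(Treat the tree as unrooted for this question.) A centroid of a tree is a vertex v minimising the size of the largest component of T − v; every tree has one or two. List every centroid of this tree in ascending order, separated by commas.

Delete alder: the remaining components have sizes 2, 1, 1, 1, 1, 1, 1, 1, 1, 1. Max 2 ≤ 6, so alder is a centroid.
Every other node leaves some component of size > 6, so the centroid is unique.

alder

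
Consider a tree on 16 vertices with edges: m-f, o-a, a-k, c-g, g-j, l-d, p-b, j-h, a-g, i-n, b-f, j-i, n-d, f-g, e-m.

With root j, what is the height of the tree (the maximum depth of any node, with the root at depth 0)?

The longest root-to-leaf path is j–g–f–b–p (4 edges).

4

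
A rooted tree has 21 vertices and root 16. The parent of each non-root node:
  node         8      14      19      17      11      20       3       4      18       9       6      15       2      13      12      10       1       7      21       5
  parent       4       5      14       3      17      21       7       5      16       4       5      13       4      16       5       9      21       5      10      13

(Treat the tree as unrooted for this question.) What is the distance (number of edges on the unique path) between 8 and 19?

4

The path is 8–4–5–14–19, which has 4 edges.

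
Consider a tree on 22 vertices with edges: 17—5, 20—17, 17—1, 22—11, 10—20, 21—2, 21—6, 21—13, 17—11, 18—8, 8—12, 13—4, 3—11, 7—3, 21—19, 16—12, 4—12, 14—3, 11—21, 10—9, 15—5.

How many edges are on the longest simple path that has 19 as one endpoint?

A farthest node from 19 is 9 (18 also at distance 6).
The path 19–21–11–17–20–10–9 has 6 edges.

6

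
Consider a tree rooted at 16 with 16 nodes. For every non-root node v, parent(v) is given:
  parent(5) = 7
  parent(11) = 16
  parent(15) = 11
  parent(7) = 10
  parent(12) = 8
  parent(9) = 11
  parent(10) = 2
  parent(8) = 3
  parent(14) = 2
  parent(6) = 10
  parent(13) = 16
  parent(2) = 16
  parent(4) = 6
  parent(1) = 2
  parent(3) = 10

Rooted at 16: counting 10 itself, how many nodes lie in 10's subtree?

The subtree rooted at 10 contains: 10, 3, 7, 6, 8, 5, 4, 12 — 8 nodes.

8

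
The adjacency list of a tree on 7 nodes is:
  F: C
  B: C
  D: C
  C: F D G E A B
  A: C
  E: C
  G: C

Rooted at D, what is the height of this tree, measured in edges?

B sits deepest: D-C-B — 2 edges from the root.

2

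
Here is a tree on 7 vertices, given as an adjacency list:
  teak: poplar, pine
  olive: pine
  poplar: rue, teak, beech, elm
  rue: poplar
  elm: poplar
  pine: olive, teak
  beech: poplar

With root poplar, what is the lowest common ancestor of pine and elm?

Ancestors of pine (toward the root): pine, teak, poplar.
Ancestors of elm: elm, poplar.
The deepest node appearing in both lists is poplar.

poplar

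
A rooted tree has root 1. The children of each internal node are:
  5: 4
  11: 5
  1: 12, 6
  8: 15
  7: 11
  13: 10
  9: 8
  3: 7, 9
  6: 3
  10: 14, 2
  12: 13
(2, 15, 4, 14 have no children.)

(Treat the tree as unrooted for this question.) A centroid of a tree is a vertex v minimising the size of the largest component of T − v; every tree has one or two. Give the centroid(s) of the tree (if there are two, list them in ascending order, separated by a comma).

If 3 is removed the pieces have sizes 7, 4, 3, all ≤ ⌊15/2⌋ = 7.
No neighbour of 3 does as well, so 3 is the unique centroid.

3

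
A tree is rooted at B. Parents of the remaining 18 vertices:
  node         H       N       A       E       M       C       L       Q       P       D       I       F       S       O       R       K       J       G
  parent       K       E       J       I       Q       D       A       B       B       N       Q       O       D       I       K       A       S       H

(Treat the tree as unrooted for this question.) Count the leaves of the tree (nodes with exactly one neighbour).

Degree-1 nodes: C, F, G, L, M, P, R — 7 of them.

7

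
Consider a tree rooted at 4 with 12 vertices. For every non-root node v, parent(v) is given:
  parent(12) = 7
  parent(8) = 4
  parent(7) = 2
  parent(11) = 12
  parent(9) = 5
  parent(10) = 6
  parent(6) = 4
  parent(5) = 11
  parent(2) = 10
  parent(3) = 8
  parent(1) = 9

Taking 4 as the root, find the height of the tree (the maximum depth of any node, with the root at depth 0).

1 sits deepest: 4-6-10-2-7-12-11-5-9-1 — 9 edges from the root.

9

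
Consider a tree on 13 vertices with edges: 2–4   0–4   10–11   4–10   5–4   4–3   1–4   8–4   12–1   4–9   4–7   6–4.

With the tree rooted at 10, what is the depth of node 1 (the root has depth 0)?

Climbing from 1 to the root: 1–4–10. That's 2 steps.

2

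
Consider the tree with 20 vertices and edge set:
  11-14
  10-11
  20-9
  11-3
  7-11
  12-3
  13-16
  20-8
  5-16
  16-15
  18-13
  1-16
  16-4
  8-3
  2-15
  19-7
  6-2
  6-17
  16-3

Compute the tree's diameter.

A longest path is 17-6-2-15-16-3-8-20-9, with 8 edges.

8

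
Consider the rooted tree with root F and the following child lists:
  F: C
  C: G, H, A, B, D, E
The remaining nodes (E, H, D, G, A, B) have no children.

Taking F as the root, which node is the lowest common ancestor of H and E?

C

H's ancestor chain is H, C, F and E's is E, C, F; they first meet at C.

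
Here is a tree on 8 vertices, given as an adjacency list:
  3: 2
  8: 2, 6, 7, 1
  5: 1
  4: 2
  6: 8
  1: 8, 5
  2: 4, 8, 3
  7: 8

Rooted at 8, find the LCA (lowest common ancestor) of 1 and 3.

8

1's ancestor chain is 1, 8 and 3's is 3, 2, 8; they first meet at 8.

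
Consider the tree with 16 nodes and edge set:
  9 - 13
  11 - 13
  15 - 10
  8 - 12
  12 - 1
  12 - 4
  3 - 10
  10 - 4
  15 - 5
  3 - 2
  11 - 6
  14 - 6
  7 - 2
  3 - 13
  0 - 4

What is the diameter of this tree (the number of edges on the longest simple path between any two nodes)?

BFS from 14 reaches 8 last, at distance 8; BFS from 8 confirms no node is farther.
Path: 14 – 6 – 11 – 13 – 3 – 10 – 4 – 12 – 8.

8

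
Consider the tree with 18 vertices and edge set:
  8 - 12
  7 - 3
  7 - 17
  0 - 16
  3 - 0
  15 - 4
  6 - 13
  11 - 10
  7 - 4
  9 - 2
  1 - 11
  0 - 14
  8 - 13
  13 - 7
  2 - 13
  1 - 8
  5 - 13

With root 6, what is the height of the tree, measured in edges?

5

A deepest node is 14, reached by 6–13–7–3–0–14.
That path has 5 edges, so the height is 5.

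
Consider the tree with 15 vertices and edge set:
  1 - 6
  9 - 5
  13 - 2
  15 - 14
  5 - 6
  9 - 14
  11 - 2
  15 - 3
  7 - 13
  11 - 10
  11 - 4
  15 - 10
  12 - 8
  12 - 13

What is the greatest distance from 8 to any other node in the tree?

11

The node farthest from 8 is 1, via 8–12–13–2–11–10–15–14–9–5–6–1 — 11 edges.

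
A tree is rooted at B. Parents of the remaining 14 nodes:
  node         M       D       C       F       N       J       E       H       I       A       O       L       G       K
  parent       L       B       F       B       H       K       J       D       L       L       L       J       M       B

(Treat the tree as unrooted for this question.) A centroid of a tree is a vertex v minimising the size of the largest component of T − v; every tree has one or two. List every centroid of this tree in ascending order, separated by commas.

J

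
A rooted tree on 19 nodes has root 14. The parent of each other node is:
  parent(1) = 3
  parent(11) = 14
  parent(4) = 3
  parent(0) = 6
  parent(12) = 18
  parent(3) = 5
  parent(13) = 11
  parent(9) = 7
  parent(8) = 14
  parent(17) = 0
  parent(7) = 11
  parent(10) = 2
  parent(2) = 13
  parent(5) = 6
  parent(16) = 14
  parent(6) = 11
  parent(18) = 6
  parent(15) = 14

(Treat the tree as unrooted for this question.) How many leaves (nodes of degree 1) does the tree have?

Degree-1 nodes: 1, 4, 8, 9, 10, 12, 15, 16, 17 — 9 of them.

9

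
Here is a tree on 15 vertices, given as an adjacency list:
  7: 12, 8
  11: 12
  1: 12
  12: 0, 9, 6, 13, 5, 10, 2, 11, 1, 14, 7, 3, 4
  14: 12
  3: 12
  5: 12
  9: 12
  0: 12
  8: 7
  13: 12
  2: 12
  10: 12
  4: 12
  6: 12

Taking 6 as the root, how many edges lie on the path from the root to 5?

2

Path from 6 to 5: 6 → 12 → 5, which has 2 edges.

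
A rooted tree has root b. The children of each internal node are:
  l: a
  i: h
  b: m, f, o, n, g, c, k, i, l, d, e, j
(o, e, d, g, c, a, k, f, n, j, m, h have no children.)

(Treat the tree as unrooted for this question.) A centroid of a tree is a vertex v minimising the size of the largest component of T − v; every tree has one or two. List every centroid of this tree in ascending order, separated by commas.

b

Delete b: the remaining components have sizes 2, 2, 1, 1, 1, 1, 1, 1, 1, 1, 1, 1. Max 2 ≤ 7, so b is a centroid.
No neighbour of b does as well, so b is the unique centroid.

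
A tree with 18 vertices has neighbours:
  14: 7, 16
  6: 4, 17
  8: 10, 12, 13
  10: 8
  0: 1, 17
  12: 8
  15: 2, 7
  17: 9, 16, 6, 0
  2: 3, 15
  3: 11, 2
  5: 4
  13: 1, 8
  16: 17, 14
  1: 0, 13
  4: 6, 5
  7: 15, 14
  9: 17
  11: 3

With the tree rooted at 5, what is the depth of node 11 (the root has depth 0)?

Climbing from 11 to the root: 11 → 3 → 2 → 15 → 7 → 14 → 16 → 17 → 6 → 4 → 5. That's 10 steps.

10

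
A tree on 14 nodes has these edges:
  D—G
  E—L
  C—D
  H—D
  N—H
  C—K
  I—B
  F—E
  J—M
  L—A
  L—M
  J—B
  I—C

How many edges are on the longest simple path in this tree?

10

A longest path is N – H – D – C – I – B – J – M – L – E – F, with 10 edges.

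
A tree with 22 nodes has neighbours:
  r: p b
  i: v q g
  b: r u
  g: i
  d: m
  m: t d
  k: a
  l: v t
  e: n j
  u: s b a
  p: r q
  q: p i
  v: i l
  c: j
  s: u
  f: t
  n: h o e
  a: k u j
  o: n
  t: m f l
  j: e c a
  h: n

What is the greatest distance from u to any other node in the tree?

The node farthest from u is d, via u – b – r – p – q – i – v – l – t – m – d — 10 edges.

10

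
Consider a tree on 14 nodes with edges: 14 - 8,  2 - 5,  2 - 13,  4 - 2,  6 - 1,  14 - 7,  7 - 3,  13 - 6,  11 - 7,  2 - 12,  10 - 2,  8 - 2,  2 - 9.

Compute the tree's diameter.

7

Starting from 11, a farthest node is 1 at distance 7.
One longest path: 11-7-14-8-2-13-6-1.
So the diameter is 7.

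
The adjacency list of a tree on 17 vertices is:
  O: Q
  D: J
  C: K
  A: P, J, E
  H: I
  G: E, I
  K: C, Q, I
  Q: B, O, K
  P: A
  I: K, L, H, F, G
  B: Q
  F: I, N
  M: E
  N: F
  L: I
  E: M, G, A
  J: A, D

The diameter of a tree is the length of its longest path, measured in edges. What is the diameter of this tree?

A longest path is B-Q-K-I-G-E-A-J-D, with 8 edges.

8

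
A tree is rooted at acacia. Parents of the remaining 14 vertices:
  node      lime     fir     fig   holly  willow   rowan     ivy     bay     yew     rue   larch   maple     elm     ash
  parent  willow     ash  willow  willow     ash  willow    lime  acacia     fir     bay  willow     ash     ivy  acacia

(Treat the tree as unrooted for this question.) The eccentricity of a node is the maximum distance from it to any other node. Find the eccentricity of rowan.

Distances from rowan peak at 5, attained at rue.
rowan–willow–ash–acacia–bay–rue

5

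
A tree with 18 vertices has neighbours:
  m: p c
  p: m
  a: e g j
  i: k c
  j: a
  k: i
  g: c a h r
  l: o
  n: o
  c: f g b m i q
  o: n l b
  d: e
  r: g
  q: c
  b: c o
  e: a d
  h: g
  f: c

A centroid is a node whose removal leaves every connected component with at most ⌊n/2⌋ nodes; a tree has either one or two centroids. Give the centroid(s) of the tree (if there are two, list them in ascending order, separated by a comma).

c

If c is removed the pieces have sizes 7, 4, 2, 2, 1, 1, all ≤ ⌊18/2⌋ = 9.
Every other node leaves some component of size > 9, so the centroid is unique.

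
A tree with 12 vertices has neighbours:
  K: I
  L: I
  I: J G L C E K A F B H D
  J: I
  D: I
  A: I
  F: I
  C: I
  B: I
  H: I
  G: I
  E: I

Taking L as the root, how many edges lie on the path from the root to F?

2

Path from L to F: L – I – F, which has 2 edges.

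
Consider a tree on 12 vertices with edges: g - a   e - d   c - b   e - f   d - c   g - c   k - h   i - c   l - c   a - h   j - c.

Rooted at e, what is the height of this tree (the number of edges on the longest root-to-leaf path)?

6

The longest root-to-leaf path is e – d – c – g – a – h – k (6 edges).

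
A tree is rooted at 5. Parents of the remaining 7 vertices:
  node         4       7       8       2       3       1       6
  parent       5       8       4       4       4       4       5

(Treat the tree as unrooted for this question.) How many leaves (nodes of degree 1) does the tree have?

Exactly 5 nodes have a single neighbour: 1, 2, 3, 6, 7.

5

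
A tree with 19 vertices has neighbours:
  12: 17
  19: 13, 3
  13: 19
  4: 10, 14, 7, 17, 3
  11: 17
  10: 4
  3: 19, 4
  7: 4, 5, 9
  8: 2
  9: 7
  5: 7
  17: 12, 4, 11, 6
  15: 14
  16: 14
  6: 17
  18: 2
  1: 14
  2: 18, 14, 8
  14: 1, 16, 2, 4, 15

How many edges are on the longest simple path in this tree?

A longest path is 13 - 19 - 3 - 4 - 14 - 2 - 8, with 6 edges.

6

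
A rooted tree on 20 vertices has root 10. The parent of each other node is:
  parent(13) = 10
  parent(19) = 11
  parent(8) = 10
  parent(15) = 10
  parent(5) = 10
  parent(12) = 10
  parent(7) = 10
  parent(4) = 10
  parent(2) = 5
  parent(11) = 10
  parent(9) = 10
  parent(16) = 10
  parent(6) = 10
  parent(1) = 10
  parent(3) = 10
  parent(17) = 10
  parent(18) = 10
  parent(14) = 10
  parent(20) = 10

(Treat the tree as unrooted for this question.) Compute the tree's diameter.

4

Starting from 19, a farthest node is 2 at distance 4.
One longest path: 19–11–10–5–2.
So the diameter is 4.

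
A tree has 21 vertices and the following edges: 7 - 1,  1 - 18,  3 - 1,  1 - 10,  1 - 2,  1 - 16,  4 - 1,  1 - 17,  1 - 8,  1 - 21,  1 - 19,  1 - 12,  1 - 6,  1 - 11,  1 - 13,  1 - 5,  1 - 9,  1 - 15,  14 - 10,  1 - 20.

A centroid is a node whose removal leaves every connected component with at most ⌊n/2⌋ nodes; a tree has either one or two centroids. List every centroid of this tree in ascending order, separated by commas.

Delete 1: the remaining components have sizes 2, 1, 1, 1, 1, 1, 1, 1, 1, 1, 1, 1, 1, 1, 1, 1, 1, 1, 1. Max 2 ≤ 10, so 1 is a centroid.
Every other node leaves some component of size > 10, so the centroid is unique.

1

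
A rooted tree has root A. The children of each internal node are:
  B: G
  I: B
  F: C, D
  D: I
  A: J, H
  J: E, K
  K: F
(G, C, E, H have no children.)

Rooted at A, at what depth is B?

Climbing from B to the root: B – I – D – F – K – J – A. That's 6 steps.

6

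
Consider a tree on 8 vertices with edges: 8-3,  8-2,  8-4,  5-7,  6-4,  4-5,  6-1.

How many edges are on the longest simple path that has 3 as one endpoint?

4

A farthest node from 3 is 1 (7 also at distance 4).
The path 3–8–4–6–1 has 4 edges.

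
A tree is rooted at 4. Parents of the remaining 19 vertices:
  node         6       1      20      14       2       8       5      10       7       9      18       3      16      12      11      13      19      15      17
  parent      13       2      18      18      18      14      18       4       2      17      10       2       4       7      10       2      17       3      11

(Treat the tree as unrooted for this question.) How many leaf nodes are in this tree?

10

Exactly 10 nodes have a single neighbour: 1, 5, 6, 8, 9, 12, 15, 16, 19, 20.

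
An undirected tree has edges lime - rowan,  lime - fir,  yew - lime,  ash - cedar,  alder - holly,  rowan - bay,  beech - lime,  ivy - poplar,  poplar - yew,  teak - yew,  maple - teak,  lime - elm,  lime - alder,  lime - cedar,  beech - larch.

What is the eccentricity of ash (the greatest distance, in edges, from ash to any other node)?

5

Distances from ash peak at 5, attained at ivy (maple also at distance 5).
ash – cedar – lime – yew – poplar – ivy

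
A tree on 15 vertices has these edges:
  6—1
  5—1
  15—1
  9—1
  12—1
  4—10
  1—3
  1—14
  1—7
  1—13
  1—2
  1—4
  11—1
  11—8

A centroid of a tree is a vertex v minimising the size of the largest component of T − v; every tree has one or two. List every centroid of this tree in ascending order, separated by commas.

1

If 1 is removed the pieces have sizes 2, 2, 1, 1, 1, 1, 1, 1, 1, 1, 1, 1, all ≤ ⌊15/2⌋ = 7.
No neighbour of 1 does as well, so 1 is the unique centroid.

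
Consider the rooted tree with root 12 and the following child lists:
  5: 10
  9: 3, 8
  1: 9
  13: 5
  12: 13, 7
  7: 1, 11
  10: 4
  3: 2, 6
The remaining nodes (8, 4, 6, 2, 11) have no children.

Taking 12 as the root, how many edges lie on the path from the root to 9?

3

12 → 7 → 1 → 9 — 3 edges.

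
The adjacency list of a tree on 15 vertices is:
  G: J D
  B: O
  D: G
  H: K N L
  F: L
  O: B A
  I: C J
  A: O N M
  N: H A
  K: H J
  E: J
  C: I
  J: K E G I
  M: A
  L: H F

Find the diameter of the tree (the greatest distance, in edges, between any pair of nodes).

8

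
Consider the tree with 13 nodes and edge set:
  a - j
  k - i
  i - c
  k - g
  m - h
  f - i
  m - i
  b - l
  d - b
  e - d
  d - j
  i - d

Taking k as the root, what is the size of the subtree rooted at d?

d's subtree: {d, j, b, e, a, l}, size 6.

6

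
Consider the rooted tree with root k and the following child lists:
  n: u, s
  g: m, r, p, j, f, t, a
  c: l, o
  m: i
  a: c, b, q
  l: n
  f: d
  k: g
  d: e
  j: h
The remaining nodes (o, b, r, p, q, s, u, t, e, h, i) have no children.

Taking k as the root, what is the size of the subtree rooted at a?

The subtree rooted at a contains: a, q, c, b, o, l, n, s, u — 9 nodes.

9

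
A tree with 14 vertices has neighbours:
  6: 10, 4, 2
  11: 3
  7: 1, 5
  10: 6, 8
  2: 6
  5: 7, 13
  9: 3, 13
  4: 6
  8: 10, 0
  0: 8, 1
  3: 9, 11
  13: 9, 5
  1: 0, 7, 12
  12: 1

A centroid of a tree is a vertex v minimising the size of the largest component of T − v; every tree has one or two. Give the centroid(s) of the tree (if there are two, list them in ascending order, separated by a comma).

If 1 is removed the pieces have sizes 6, 6, 1, all ≤ ⌊14/2⌋ = 7.
Every other node leaves some component of size > 7, so the centroid is unique.

1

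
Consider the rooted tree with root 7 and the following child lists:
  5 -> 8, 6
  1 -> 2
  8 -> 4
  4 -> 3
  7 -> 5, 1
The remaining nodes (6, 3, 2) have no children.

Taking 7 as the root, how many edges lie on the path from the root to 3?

4

Climbing from 3 to the root: 3 – 4 – 8 – 5 – 7. That's 4 steps.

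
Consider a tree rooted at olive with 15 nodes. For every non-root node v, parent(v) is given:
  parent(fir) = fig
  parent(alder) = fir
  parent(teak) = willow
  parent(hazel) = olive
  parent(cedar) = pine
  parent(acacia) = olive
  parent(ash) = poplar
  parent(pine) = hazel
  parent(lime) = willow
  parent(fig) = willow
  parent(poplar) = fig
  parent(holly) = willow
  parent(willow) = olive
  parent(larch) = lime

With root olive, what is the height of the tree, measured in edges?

4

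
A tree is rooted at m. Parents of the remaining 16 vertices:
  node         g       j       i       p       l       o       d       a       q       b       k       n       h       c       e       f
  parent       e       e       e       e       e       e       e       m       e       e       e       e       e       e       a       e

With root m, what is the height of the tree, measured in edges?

The longest root-to-leaf path is m – a – e – k (3 edges).

3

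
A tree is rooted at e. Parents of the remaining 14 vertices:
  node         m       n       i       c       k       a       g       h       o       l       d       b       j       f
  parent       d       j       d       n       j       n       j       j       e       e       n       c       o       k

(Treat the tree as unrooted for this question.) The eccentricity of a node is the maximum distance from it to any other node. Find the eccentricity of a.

5

The node farthest from a is l, via a–n–j–o–e–l — 5 edges.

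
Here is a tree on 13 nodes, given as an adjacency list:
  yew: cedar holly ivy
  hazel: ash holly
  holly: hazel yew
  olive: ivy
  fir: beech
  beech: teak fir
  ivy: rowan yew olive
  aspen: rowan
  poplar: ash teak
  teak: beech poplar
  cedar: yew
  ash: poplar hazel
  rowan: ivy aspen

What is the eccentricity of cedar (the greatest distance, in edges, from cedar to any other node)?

A farthest node from cedar is fir.
The path cedar – yew – holly – hazel – ash – poplar – teak – beech – fir has 8 edges.

8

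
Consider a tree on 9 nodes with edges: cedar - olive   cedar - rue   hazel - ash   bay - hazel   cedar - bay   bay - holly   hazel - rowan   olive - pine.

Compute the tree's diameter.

5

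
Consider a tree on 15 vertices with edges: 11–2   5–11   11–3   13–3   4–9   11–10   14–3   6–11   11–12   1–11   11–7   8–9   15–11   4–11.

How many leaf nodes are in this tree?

The leaves are 1, 2, 5, 6, 7, 8, 10, 12, 13, 14, 15.
That is 11 leaves.

11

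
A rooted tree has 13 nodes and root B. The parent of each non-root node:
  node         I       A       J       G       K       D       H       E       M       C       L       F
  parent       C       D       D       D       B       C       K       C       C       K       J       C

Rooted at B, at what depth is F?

3

Path from B to F: B → K → C → F, which has 3 edges.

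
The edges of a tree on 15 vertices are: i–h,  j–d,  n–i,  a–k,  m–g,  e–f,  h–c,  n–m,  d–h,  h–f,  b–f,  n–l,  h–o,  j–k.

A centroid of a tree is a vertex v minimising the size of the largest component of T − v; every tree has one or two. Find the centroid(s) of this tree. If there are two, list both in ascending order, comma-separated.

h

Removing h splits the tree into components of sizes 5, 4, 3, 1, 1; the largest is 5 ≤ ⌊15/2⌋ = 7.
No neighbour of h does as well, so h is the unique centroid.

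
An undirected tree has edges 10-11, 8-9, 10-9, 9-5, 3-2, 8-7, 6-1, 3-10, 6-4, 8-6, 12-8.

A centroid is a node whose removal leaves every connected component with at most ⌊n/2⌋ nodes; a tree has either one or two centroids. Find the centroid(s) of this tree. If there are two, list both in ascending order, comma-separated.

Removing 8 splits the tree into components of sizes 6, 3, 1, 1; the largest is 6 ≤ ⌊12/2⌋ = 6.
9 is adjacent to 8 and is also a centroid (the largest component after removing it is likewise 6).

8, 9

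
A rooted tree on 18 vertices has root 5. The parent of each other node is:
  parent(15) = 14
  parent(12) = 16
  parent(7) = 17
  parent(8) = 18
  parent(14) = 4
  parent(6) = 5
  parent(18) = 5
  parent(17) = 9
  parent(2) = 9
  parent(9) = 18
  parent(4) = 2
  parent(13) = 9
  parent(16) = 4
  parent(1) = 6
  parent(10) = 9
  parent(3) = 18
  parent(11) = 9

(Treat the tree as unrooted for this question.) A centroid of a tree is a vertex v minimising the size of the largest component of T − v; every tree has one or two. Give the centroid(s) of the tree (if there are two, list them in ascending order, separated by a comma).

If 9 is removed the pieces have sizes 6, 6, 2, 1, 1, 1, all ≤ ⌊18/2⌋ = 9.
Every other node leaves some component of size > 9, so the centroid is unique.

9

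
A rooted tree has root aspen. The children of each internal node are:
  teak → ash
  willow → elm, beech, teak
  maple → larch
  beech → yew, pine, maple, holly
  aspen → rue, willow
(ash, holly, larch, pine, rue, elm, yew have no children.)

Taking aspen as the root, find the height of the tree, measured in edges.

4

larch sits deepest: aspen → willow → beech → maple → larch — 4 edges from the root.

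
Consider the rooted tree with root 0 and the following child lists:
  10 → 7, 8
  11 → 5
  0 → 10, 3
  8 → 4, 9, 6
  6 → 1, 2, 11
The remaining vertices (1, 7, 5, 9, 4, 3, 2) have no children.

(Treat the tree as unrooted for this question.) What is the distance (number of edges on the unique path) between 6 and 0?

3

Walking from 6: 6–8–10–0. Length 3.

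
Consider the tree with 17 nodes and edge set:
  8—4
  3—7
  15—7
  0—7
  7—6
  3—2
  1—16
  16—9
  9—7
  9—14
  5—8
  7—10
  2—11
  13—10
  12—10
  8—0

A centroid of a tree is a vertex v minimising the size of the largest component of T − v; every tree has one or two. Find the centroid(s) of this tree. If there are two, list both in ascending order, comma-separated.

7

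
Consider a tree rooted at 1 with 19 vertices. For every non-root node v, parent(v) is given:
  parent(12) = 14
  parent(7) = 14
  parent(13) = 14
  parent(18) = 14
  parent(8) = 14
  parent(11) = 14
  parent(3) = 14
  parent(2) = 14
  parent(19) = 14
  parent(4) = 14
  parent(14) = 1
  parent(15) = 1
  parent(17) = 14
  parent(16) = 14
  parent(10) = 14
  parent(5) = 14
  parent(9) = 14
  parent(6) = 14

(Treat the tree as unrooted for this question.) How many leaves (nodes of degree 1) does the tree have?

17

Degree-1 nodes: 2, 3, 4, 5, 6, 7, 8, 9, 10, 11, 12, 13, 15, 16, 17, 18, 19 — 17 of them.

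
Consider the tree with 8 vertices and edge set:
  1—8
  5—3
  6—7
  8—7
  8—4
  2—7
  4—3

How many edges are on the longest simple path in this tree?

5

Starting from 6, a farthest node is 5 at distance 5.
One longest path: 6–7–8–4–3–5.
So the diameter is 5.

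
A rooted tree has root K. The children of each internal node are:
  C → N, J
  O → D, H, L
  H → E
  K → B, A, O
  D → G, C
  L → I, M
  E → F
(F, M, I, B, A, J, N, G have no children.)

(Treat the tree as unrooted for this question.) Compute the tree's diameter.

6

BFS from F reaches J last, at distance 6; BFS from J confirms no node is farther.
Path: F–E–H–O–D–C–J.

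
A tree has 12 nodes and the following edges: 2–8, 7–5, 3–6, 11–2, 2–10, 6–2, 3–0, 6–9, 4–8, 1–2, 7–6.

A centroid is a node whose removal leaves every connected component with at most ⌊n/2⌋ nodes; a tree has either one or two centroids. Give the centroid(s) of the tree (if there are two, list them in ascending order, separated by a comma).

If 6 is removed the pieces have sizes 6, 2, 2, 1, all ≤ ⌊12/2⌋ = 6.
Its neighbour 2 also leaves a largest component of size 6, so both are centroids.

2, 6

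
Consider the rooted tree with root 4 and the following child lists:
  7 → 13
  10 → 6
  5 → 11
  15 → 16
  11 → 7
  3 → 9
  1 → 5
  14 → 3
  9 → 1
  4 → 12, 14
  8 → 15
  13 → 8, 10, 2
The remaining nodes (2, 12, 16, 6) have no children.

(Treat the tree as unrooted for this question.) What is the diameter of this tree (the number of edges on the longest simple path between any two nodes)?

BFS from 12 reaches 16 last, at distance 12; BFS from 16 confirms no node is farther.
Path: 12–4–14–3–9–1–5–11–7–13–8–15–16.

12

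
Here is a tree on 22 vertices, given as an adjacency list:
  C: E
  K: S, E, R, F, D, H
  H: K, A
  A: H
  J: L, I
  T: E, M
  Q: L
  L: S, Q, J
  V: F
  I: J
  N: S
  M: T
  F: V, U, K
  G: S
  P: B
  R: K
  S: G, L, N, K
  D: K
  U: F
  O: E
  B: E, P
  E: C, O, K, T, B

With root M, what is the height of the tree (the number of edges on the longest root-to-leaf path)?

A deepest node is I, reached by M-T-E-K-S-L-J-I.
That path has 7 edges, so the height is 7.

7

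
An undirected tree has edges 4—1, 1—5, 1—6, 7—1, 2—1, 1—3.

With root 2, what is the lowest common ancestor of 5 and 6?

Path 5→root: 5 1 2; path 6→root: 6 1 2.
First common node: 1.

1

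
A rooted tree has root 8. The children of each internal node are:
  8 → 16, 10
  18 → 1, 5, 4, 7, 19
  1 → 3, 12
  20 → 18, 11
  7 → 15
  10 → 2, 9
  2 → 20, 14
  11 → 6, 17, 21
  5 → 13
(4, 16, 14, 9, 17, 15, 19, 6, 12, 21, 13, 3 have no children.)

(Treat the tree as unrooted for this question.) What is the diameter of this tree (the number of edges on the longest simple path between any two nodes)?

Starting from 16, a farthest node is 15 at distance 7.
One longest path: 16 – 8 – 10 – 2 – 20 – 18 – 7 – 15.
So the diameter is 7.

7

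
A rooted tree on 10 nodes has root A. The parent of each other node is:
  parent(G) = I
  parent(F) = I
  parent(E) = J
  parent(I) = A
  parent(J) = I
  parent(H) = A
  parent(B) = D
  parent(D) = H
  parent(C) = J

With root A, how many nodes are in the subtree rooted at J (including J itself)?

3

J's subtree: {J, C, E}, size 3.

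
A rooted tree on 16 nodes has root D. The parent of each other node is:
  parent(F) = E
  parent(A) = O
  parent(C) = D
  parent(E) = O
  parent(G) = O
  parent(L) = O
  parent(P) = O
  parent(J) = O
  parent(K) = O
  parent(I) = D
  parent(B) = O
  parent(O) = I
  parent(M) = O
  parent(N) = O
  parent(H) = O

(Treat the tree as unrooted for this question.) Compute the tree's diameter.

5

A longest path is C-D-I-O-E-F, with 5 edges.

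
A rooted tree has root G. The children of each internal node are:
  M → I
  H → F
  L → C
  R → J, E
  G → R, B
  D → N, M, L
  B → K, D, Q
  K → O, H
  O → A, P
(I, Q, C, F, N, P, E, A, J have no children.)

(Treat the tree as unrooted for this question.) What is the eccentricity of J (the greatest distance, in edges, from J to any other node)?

Distances from J peak at 6, attained at C (P, I, F, A also at distance 6).
J–R–G–B–D–L–C

6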